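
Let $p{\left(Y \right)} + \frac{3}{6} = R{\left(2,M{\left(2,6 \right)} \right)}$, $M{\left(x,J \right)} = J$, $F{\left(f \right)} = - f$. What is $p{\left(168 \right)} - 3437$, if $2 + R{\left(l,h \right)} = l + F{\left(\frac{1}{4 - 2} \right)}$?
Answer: $-3438$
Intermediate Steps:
$R{\left(l,h \right)} = - \frac{5}{2} + l$ ($R{\left(l,h \right)} = -2 + \left(l - \frac{1}{4 - 2}\right) = -2 + \left(l - \frac{1}{2}\right) = -2 + \left(- \frac{1}{2} + l\right) = - \frac{5}{2} + l$)
$p{\left(Y \right)} = -1$ ($p{\left(Y \right)} = - \frac{1}{2} + \left(- \frac{5}{2} + 2\right) = - \frac{1}{2} - \frac{1}{2} = -1$)
$p{\left(168 \right)} - 3437 = -1 - 3437 = -3438$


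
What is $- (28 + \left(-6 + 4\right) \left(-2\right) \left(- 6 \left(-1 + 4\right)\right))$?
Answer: $44$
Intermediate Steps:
$- (28 + \left(-6 + 4\right) \left(-2\right) \left(- 6 \left(-1 + 4\right)\right)) = - (28 + \left(-2\right) \left(-2\right) \left(\left(-6\right) 3\right)) = - (28 + 4 \left(-18\right)) = - (28 - 72) = \left(-1\right) \left(-44\right) = 44$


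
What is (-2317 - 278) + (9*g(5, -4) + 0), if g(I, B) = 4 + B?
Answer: -2595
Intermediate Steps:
(-2317 - 278) + (9*g(5, -4) + 0) = (-2317 - 278) + (9*(4 - 4) + 0) = -2595 + (9*0 + 0) = -2595 + (0 + 0) = -2595 + 0 = -2595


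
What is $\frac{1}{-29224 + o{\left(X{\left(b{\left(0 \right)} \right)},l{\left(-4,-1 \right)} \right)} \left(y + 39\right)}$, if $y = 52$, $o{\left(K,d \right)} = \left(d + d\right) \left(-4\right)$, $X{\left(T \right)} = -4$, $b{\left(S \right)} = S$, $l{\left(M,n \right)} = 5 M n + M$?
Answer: $- \frac{1}{40872} \approx -2.4467 \cdot 10^{-5}$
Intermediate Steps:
$l{\left(M,n \right)} = M + 5 M n$ ($l{\left(M,n \right)} = 5 M n + M = M + 5 M n$)
$o{\left(K,d \right)} = - 8 d$ ($o{\left(K,d \right)} = 2 d \left(-4\right) = - 8 d$)
$\frac{1}{-29224 + o{\left(X{\left(b{\left(0 \right)} \right)},l{\left(-4,-1 \right)} \right)} \left(y + 39\right)} = \frac{1}{-29224 + - 8 \left(- 4 \left(1 + 5 \left(-1\right)\right)\right) \left(52 + 39\right)} = \frac{1}{-29224 + - 8 \left(- 4 \left(1 - 5\right)\right) 91} = \frac{1}{-29224 + - 8 \left(\left(-4\right) \left(-4\right)\right) 91} = \frac{1}{-29224 + \left(-8\right) 16 \cdot 91} = \frac{1}{-29224 - 11648} = \frac{1}{-40872} = - \frac{1}{40872}$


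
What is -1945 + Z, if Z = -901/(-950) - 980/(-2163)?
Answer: -570543341/293550 ≈ -1943.6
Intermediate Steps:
Z = 411409/293550 (Z = -901*(-1/950) - 980*(-1/2163) = 901/950 + 140/309 = 411409/293550 ≈ 1.4015)
-1945 + Z = -1945 + 411409/293550 = -570543341/293550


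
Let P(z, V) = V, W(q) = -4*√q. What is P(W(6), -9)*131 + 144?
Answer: -1035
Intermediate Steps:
P(W(6), -9)*131 + 144 = -9*131 + 144 = -1179 + 144 = -1035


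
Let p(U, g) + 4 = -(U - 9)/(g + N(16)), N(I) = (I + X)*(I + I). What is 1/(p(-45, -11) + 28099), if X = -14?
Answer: 53/1489089 ≈ 3.5592e-5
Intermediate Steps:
N(I) = 2*I*(-14 + I) (N(I) = (I - 14)*(I + I) = (-14 + I)*(2*I) = 2*I*(-14 + I))
p(U, g) = -4 - (-9 + U)/(64 + g) (p(U, g) = -4 - (U - 9)/(g + 2*16*(-14 + 16)) = -4 - (-9 + U)/(g + 2*16*2) = -4 - (-9 + U)/(g + 64) = -4 - (-9 + U)/(64 + g))
1/(p(-45, -11) + 28099) = 1/((-247 - 1*(-45) - 4*(-11))/(64 - 11) + 28099) = 1/((-247 + 45 + 44)/53 + 28099) = 1/((1/53)*(-158) + 28099) = 1/(-158/53 + 28099) = 1/(1489089/53) = 53/1489089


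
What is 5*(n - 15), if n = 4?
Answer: -55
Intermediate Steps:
5*(n - 15) = 5*(4 - 15) = 5*(-11) = -55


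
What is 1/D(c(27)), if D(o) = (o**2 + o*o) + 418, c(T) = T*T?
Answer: 1/1063300 ≈ 9.4047e-7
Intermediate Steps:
c(T) = T**2
D(o) = 418 + 2*o**2 (D(o) = (o**2 + o**2) + 418 = 2*o**2 + 418 = 418 + 2*o**2)
1/D(c(27)) = 1/(418 + 2*(27**2)**2) = 1/(418 + 2*729**2) = 1/(418 + 2*531441) = 1/(418 + 1062882) = 1/1063300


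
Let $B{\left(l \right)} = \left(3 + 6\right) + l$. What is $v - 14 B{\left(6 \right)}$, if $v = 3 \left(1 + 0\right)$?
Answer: $-207$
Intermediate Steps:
$v = 3$ ($v = 3 \cdot 1 = 3$)
$B{\left(l \right)} = 9 + l$
$v - 14 B{\left(6 \right)} = 3 - 14 \left(9 + 6\right) = 3 - 210 = -207$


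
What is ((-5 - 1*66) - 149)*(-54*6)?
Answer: 71280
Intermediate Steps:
((-5 - 1*66) - 149)*(-54*6) = ((-5 - 66) - 149)*(-324) = (-71 - 149)*(-324) = -220*(-324) = 71280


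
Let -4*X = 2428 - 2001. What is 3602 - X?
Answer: 14835/4 ≈ 3708.8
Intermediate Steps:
X = -427/4 (X = -(2428 - 2001)/4 = -1/4*427 = -427/4 ≈ -106.75)
3602 - X = 3602 - 1*(-427/4) = 3602 + 427/4 = 14835/4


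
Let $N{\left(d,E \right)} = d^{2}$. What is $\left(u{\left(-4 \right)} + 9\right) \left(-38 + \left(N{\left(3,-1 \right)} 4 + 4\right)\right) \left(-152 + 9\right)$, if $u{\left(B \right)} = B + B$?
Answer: $-286$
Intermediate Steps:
$u{\left(B \right)} = 2 B$
$\left(u{\left(-4 \right)} + 9\right) \left(-38 + \left(N{\left(3,-1 \right)} 4 + 4\right)\right) \left(-152 + 9\right) = \left(2 \left(-4\right) + 9\right) \left(-38 + \left(3^{2} \cdot 4 + 4\right)\right) \left(-152 + 9\right) = \left(-8 + 9\right) \left(-38 + \left(9 \cdot 4 + 4\right)\right) \left(-143\right) = 1 \left(-38 + \left(36 + 4\right)\right) \left(-143\right) = 1 \left(-38 + 40\right) \left(-143\right) = 1 \cdot 2 \left(-143\right) = 2 \left(-143\right) = -286$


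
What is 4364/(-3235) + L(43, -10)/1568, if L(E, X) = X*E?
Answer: -4116901/2536240 ≈ -1.6232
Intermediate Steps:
L(E, X) = E*X
4364/(-3235) + L(43, -10)/1568 = 4364/(-3235) + (43*(-10))/1568 = 4364*(-1/3235) - 430*1/1568 = -4364/3235 - 215/784 = -4116901/2536240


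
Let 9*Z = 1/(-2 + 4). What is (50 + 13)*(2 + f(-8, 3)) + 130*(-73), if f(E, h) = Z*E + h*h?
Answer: -8825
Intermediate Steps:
Z = 1/18 (Z = 1/(9*(-2 + 4)) = (⅑)/2 = (⅑)*(½) = 1/18 ≈ 0.055556)
f(E, h) = h² + E/18 (f(E, h) = E/18 + h*h = E/18 + h² = h² + E/18)
(50 + 13)*(2 + f(-8, 3)) + 130*(-73) = (50 + 13)*(2 + (3² + (1/18)*(-8))) + 130*(-73) = 63*(2 + (9 - 4/9)) - 9490 = 63*(2 + 77/9) - 9490 = 63*(95/9) - 9490 = 665 - 9490 = -8825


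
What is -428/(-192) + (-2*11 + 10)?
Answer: -469/48 ≈ -9.7708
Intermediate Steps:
-428/(-192) + (-2*11 + 10) = -428*(-1/192) + (-22 + 10) = 107/48 - 12 = -469/48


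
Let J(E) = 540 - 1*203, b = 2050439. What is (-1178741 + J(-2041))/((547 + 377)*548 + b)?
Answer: -1178404/2556791 ≈ -0.46089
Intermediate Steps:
J(E) = 337 (J(E) = 540 - 203 = 337)
(-1178741 + J(-2041))/((547 + 377)*548 + b) = (-1178741 + 337)/((547 + 377)*548 + 2050439) = -1178404/(924*548 + 2050439) = -1178404/(506352 + 2050439) = -1178404/2556791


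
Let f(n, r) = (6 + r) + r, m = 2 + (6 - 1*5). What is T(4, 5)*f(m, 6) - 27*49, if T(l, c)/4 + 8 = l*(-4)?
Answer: -3051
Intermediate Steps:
m = 3 (m = 2 + (6 - 5) = 2 + 1 = 3)
f(n, r) = 6 + 2*r
T(l, c) = -32 - 16*l (T(l, c) = -32 + 4*(l*(-4)) = -32 + 4*(-4*l) = -32 - 16*l)
T(4, 5)*f(m, 6) - 27*49 = (-32 - 16*4)*(6 + 2*6) - 27*49 = (-32 - 64)*(6 + 12) - 1323 = -96*18 - 1323 = -1728 - 1323 = -3051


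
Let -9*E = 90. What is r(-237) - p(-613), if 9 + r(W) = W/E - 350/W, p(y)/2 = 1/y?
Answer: 23506547/1452810 ≈ 16.180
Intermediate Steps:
E = -10 (E = -⅑*90 = -10)
p(y) = 2/y
r(W) = -9 - 350/W - W/10 (r(W) = -9 + (W/(-10) - 350/W) = -9 + (W*(-⅒) - 350/W) = -9 + (-W/10 - 350/W) = -9 + (-350/W - W/10) = -9 - 350/W - W/10)
r(-237) - p(-613) = (-9 - 350/(-237) - ⅒*(-237)) - 2/(-613) = (-9 - 350*(-1/237) + 237/10) - 2*(-1)/613 = (-9 + 350/237 + 237/10) - 1*(-2/613) = 38339/2370 + 2/613 = 23506547/1452810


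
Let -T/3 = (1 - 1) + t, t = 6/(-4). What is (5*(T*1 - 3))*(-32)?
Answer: -240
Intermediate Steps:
t = -3/2 (t = 6*(-1/4) = -3/2 ≈ -1.5000)
T = 9/2 (T = -3*((1 - 1) - 3/2) = -3*(0 - 3/2) = -3*(-3/2) = 9/2 ≈ 4.5000)
(5*(T*1 - 3))*(-32) = (5*((9/2)*1 - 3))*(-32) = (5*(9/2 - 3))*(-32) = (5*(3/2))*(-32) = (15/2)*(-32) = -240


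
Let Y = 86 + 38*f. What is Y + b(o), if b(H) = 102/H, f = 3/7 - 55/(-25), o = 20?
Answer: 13369/70 ≈ 190.99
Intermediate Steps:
f = 92/35 (f = 3*(⅐) - 55*(-1/25) = 3/7 + 11/5 = 92/35 ≈ 2.6286)
Y = 6506/35 (Y = 86 + 38*(92/35) = 86 + 3496/35 = 6506/35 ≈ 185.89)
Y + b(o) = 6506/35 + 102/20 = 6506/35 + 102*(1/20) = 6506/35 + 51/10 = 13369/70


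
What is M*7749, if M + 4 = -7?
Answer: -85239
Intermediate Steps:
M = -11 (M = -4 - 7 = -11)
M*7749 = -11*7749 = -85239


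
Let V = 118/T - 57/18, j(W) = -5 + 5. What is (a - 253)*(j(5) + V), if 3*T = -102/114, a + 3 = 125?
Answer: 5328949/102 ≈ 52245.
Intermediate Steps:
a = 122 (a = -3 + 125 = 122)
j(W) = 0
T = -17/57 (T = (-102/114)/3 = (-102*1/114)/3 = (1/3)*(-17/19) = -17/57 ≈ -0.29825)
V = -40679/102 (V = 118/(-17/57) - 57/18 = 118*(-57/17) - 57*1/18 = -6726/17 - 19/6 = -40679/102 ≈ -398.81)
(a - 253)*(j(5) + V) = (122 - 253)*(0 - 40679/102) = -131*(-40679/102) = 5328949/102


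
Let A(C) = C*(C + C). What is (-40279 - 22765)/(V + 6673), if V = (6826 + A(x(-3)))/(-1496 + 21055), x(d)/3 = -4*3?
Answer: -1233077596/130526625 ≈ -9.4469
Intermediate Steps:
x(d) = -36 (x(d) = 3*(-4*3) = 3*(-12) = -36)
A(C) = 2*C**2 (A(C) = C*(2*C) = 2*C**2)
V = 9418/19559 (V = (6826 + 2*(-36)**2)/(-1496 + 21055) = (6826 + 2*1296)/19559 = (6826 + 2592)*(1/19559) = 9418*(1/19559) = 9418/19559 ≈ 0.48152)
(-40279 - 22765)/(V + 6673) = (-40279 - 22765)/(9418/19559 + 6673) = -63044/130526625/19559 = -63044*19559/130526625 = -1233077596/130526625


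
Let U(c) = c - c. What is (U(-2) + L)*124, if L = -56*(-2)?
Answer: 13888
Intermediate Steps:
L = 112
U(c) = 0
(U(-2) + L)*124 = (0 + 112)*124 = 112*124 = 13888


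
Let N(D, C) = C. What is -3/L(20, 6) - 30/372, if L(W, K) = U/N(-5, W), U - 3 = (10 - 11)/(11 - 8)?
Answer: -700/31 ≈ -22.581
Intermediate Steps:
U = 8/3 (U = 3 + (10 - 11)/(11 - 8) = 3 - 1/3 = 8/3 ≈ 2.6667)
L(W, K) = 8/(3*W)
-3/L(20, 6) - 30/372 = -3/((8/3)/20) - 30/372 = -3/((8/3)*(1/20)) - 30*1/372 = -3/2/15 - 5/62 = -3*15/2 - 5/62 = -45/2 - 5/62 = -700/31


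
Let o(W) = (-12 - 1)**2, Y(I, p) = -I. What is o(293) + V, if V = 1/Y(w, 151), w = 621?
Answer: 104948/621 ≈ 169.00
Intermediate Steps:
o(W) = 169 (o(W) = (-13)**2 = 169)
V = -1/621 (V = 1/(-1*621) = 1/(-621) = -1/621 ≈ -0.0016103)
o(293) + V = 169 - 1/621 = 104948/621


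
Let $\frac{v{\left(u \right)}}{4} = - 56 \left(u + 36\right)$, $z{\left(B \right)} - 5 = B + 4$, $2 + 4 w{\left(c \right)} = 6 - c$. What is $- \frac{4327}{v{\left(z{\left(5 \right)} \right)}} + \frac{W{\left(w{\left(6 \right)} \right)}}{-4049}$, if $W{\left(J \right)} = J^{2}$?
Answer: $\frac{17517223}{45348800} \approx 0.38628$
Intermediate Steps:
$w{\left(c \right)} = 1 - \frac{c}{4}$ ($w{\left(c \right)} = - \frac{1}{2} + \frac{6 - c}{4} = - \frac{1}{2} - \left(- \frac{3}{2} + \frac{c}{4}\right) = 1 - \frac{c}{4}$)
$z{\left(B \right)} = 9 + B$ ($z{\left(B \right)} = 5 + \left(B + 4\right) = 5 + \left(4 + B\right) = 9 + B$)
$v{\left(u \right)} = -8064 - 224 u$ ($v{\left(u \right)} = 4 \left(- 56 \left(u + 36\right)\right) = 4 \left(- 56 \left(36 + u\right)\right) = 4 \left(-2016 - 56 u\right) = -8064 - 224 u$)
$- \frac{4327}{v{\left(z{\left(5 \right)} \right)}} + \frac{W{\left(w{\left(6 \right)} \right)}}{-4049} = - \frac{4327}{-8064 - 224 \left(9 + 5\right)} + \frac{\left(1 - \frac{3}{2}\right)^{2}}{-4049} = - \frac{4327}{-8064 - 3136} + \left(1 - \frac{3}{2}\right)^{2} \left(- \frac{1}{4049}\right) = - \frac{4327}{-8064 - 3136} + \left(- \frac{1}{2}\right)^{2} \left(- \frac{1}{4049}\right) = - \frac{4327}{-11200} + \frac{1}{4} \left(- \frac{1}{4049}\right) = \left(-4327\right) \left(- \frac{1}{11200}\right) - \frac{1}{16196} = \frac{4327}{11200} - \frac{1}{16196} = \frac{17517223}{45348800}$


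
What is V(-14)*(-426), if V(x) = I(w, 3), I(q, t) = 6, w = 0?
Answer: -2556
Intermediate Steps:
V(x) = 6
V(-14)*(-426) = 6*(-426) = -2556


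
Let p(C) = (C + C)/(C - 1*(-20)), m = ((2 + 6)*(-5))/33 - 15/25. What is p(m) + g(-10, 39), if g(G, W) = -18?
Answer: -54616/3001 ≈ -18.199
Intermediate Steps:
m = -299/165 (m = (8*(-5))*(1/33) - 15*1/25 = -40*1/33 - ⅗ = -40/33 - ⅗ = -299/165 ≈ -1.8121)
p(C) = 2*C/(20 + C) (p(C) = (2*C)/(C + 20) = (2*C)/(20 + C) = 2*C/(20 + C))
p(m) + g(-10, 39) = 2*(-299/165)/(20 - 299/165) - 18 = 2*(-299/165)/(3001/165) - 18 = 2*(-299/165)*(165/3001) - 18 = -598/3001 - 18 = -54616/3001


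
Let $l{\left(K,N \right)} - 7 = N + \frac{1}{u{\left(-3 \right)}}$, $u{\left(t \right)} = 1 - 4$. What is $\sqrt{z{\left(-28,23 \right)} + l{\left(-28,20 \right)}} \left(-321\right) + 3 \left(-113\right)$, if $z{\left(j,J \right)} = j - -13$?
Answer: $-339 - 107 \sqrt{105} \approx -1435.4$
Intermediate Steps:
$u{\left(t \right)} = -3$ ($u{\left(t \right)} = 1 - 4 = -3$)
$z{\left(j,J \right)} = 13 + j$ ($z{\left(j,J \right)} = j + 13 = 13 + j$)
$l{\left(K,N \right)} = \frac{20}{3} + N$ ($l{\left(K,N \right)} = 7 + \left(N + \frac{1}{-3}\right) = 7 + \left(N - \frac{1}{3}\right) = 7 + \left(- \frac{1}{3} + N\right) = \frac{20}{3} + N$)
$\sqrt{z{\left(-28,23 \right)} + l{\left(-28,20 \right)}} \left(-321\right) + 3 \left(-113\right) = \sqrt{\left(13 - 28\right) + \left(\frac{20}{3} + 20\right)} \left(-321\right) + 3 \left(-113\right) = \sqrt{-15 + \frac{80}{3}} \left(-321\right) - 339 = \sqrt{\frac{35}{3}} \left(-321\right) - 339 = \frac{\sqrt{105}}{3} \left(-321\right) - 339 = - 107 \sqrt{105} - 339 = -339 - 107 \sqrt{105}$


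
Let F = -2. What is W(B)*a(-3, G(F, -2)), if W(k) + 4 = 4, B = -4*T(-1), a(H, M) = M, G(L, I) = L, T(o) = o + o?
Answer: 0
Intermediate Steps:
T(o) = 2*o
B = 8 (B = -8*(-1) = -4*(-2) = 8)
W(k) = 0 (W(k) = -4 + 4 = 0)
W(B)*a(-3, G(F, -2)) = 0*(-2) = 0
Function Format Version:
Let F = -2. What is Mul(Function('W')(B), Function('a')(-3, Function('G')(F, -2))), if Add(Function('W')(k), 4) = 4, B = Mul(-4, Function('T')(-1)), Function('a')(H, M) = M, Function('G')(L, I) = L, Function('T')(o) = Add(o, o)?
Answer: 0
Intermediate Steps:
Function('T')(o) = Mul(2, o)
B = 8 (B = Mul(-4, Mul(2, -1)) = Mul(-4, -2) = 8)
Function('W')(k) = 0 (Function('W')(k) = Add(-4, 4) = 0)
Mul(Function('W')(B), Function('a')(-3, Function('G')(F, -2))) = Mul(0, -2) = 0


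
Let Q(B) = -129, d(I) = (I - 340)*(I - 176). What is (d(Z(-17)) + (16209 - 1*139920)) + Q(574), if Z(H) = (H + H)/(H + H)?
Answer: -64515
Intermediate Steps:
Z(H) = 1 (Z(H) = (2*H)/((2*H)) = (2*H)*(1/(2*H)) = 1)
d(I) = (-340 + I)*(-176 + I)
(d(Z(-17)) + (16209 - 1*139920)) + Q(574) = ((59840 + 1**2 - 516*1) + (16209 - 1*139920)) - 129 = ((59840 + 1 - 516) + (16209 - 139920)) - 129 = (59325 - 123711) - 129 = -64386 - 129 = -64515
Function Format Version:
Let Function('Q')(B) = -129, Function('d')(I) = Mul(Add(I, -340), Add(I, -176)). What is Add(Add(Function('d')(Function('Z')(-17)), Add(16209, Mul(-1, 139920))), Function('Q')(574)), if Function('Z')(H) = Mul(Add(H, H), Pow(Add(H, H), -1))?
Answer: -64515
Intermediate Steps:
Function('Z')(H) = 1 (Function('Z')(H) = Mul(Mul(2, H), Pow(Mul(2, H), -1)) = Mul(Mul(2, H), Mul(Rational(1, 2), Pow(H, -1))) = 1)
Function('d')(I) = Mul(Add(-340, I), Add(-176, I))
Add(Add(Function('d')(Function('Z')(-17)), Add(16209, Mul(-1, 139920))), Function('Q')(574)) = Add(Add(Add(59840, Pow(1, 2), Mul(-516, 1)), Add(16209, Mul(-1, 139920))), -129) = Add(Add(Add(59840, 1, -516), Add(16209, -139920)), -129) = Add(Add(59325, -123711), -129) = Add(-64386, -129) = -64515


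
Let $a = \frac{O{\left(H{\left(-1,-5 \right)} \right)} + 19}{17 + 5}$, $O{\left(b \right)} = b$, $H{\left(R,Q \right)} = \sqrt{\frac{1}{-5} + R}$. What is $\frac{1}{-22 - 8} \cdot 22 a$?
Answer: $- \frac{19}{30} - \frac{i \sqrt{30}}{150} \approx -0.63333 - 0.036515 i$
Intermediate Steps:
$H{\left(R,Q \right)} = \sqrt{- \frac{1}{5} + R}$
$a = \frac{19}{22} + \frac{i \sqrt{30}}{110}$ ($a = \frac{\frac{\sqrt{-5 + 25 \left(-1\right)}}{5} + 19}{17 + 5} = \frac{\frac{\sqrt{-5 - 25}}{5} + 19}{22} = \left(\frac{\sqrt{-30}}{5} + 19\right) \frac{1}{22} = \left(\frac{i \sqrt{30}}{5} + 19\right) \frac{1}{22} = \left(19 + \frac{i \sqrt{30}}{5}\right) \frac{1}{22} = \frac{19}{22} + \frac{i \sqrt{30}}{110} \approx 0.86364 + 0.049793 i$)
$\frac{1}{-22 - 8} \cdot 22 a = \frac{1}{-22 - 8} \cdot 22 \left(\frac{19}{22} + \frac{i \sqrt{30}}{110}\right) = \frac{1}{-30} \cdot 22 \left(\frac{19}{22} + \frac{i \sqrt{30}}{110}\right) = \left(- \frac{1}{30}\right) 22 \left(\frac{19}{22} + \frac{i \sqrt{30}}{110}\right) = - \frac{11 \left(\frac{19}{22} + \frac{i \sqrt{30}}{110}\right)}{15} = - \frac{19}{30} - \frac{i \sqrt{30}}{150}$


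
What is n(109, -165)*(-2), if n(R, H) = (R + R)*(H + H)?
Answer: 143880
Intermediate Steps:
n(R, H) = 4*H*R (n(R, H) = (2*R)*(2*H) = 4*H*R)
n(109, -165)*(-2) = (4*(-165)*109)*(-2) = -71940*(-2) = 143880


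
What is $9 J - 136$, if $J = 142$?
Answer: $1142$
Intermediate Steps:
$9 J - 136 = 9 \cdot 142 - 136 = 1278 - 136 = 1142$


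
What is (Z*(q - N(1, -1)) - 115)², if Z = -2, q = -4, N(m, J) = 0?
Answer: 11449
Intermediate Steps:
(Z*(q - N(1, -1)) - 115)² = (-2*(-4 - 1*0) - 115)² = (-2*(-4 + 0) - 115)² = (-2*(-4) - 115)² = (8 - 115)² = (-107)² = 11449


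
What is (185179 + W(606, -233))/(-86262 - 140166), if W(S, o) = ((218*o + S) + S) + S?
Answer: -45401/75476 ≈ -0.60153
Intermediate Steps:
W(S, o) = 3*S + 218*o (W(S, o) = ((S + 218*o) + S) + S = (2*S + 218*o) + S = 3*S + 218*o)
(185179 + W(606, -233))/(-86262 - 140166) = (185179 + (3*606 + 218*(-233)))/(-86262 - 140166) = (185179 + (1818 - 50794))/(-226428) = (185179 - 48976)*(-1/226428) = 136203*(-1/226428) = -45401/75476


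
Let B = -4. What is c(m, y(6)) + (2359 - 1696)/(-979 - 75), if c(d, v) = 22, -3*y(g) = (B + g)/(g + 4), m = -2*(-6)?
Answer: 1325/62 ≈ 21.371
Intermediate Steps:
m = 12
y(g) = -(-4 + g)/(3*(4 + g)) (y(g) = -(-4 + g)/(3*(g + 4)) = -(-4 + g)/(3*(4 + g)))
c(m, y(6)) + (2359 - 1696)/(-979 - 75) = 22 + (2359 - 1696)/(-979 - 75) = 22 + 663/(-1054) = 22 + 663*(-1/1054) = 22 - 39/62 = 1325/62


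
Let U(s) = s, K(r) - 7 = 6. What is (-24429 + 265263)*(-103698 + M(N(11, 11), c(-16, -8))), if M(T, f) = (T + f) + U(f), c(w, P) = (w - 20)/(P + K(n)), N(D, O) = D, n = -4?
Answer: -124874114838/5 ≈ -2.4975e+10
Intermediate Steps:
K(r) = 13 (K(r) = 7 + 6 = 13)
c(w, P) = (-20 + w)/(13 + P) (c(w, P) = (w - 20)/(P + 13) = (-20 + w)/(13 + P))
M(T, f) = T + 2*f (M(T, f) = (T + f) + f = T + 2*f)
(-24429 + 265263)*(-103698 + M(N(11, 11), c(-16, -8))) = (-24429 + 265263)*(-103698 + (11 + 2*((-20 - 16)/(13 - 8)))) = 240834*(-103698 + (11 + 2*(-36/5))) = 240834*(-103698 + (11 - 72/5)) = 240834*(-103698 - 17/5) = 240834*(-518507/5) = -124874114838/5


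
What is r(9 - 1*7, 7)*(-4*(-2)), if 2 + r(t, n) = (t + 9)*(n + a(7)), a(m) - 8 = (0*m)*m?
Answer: 1304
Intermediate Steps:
a(m) = 8 (a(m) = 8 + (0*m)*m = 8 + 0*m = 8 + 0 = 8)
r(t, n) = -2 + (8 + n)*(9 + t) (r(t, n) = -2 + (t + 9)*(n + 8) = -2 + (9 + t)*(8 + n) = -2 + (8 + n)*(9 + t))
r(9 - 1*7, 7)*(-4*(-2)) = (70 + 8*(9 - 1*7) + 9*7 + 7*(9 - 1*7))*(-4*(-2)) = (70 + 8*(9 - 7) + 63 + 7*(9 - 7))*8 = (70 + 8*2 + 63 + 7*2)*8 = (70 + 16 + 63 + 14)*8 = 163*8 = 1304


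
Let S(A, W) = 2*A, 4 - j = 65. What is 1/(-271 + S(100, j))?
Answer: -1/71 ≈ -0.014085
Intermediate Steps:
j = -61 (j = 4 - 1*65 = 4 - 65 = -61)
1/(-271 + S(100, j)) = 1/(-271 + 2*100) = 1/(-271 + 200) = 1/(-71) = -1/71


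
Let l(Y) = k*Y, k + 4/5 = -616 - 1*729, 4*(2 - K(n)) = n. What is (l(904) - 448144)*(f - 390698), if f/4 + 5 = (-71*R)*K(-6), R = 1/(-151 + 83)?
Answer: 11057180150644/17 ≈ 6.5042e+11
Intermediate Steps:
K(n) = 2 - n/4
R = -1/68 (R = 1/(-68) = -1/68 ≈ -0.014706)
f = -183/34 (f = -20 + 4*((-71*(-1/68))*(2 - ¼*(-6))) = -20 + 4*(71*(2 + 3/2)/68) = -20 + 4*((71/68)*(7/2)) = -20 + 4*(497/136) = -20 + 497/34 = -183/34 ≈ -5.3824)
k = -6729/5 (k = -⅘ + (-616 - 1*729) = -⅘ + (-616 - 729) = -⅘ - 1345 = -6729/5 ≈ -1345.8)
l(Y) = -6729*Y/5
(l(904) - 448144)*(f - 390698) = (-6729/5*904 - 448144)*(-183/34 - 390698) = (-6083016/5 - 448144)*(-13283915/34) = -8323736/5*(-13283915/34) = 11057180150644/17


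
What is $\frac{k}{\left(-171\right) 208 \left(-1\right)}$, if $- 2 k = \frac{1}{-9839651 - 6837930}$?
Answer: $\frac{1}{1186376402016} \approx 8.429 \cdot 10^{-13}$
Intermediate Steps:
$k = \frac{1}{33355162}$ ($k = - \frac{1}{2 \left(-9839651 - 6837930\right)} = - \frac{1}{2 \left(-16677581\right)} = \left(- \frac{1}{2}\right) \left(- \frac{1}{16677581}\right) = \frac{1}{33355162} \approx 2.998 \cdot 10^{-8}$)
$\frac{k}{\left(-171\right) 208 \left(-1\right)} = \frac{1}{33355162 \left(-171\right) 208 \left(-1\right)} = \frac{1}{33355162 \left(\left(-35568\right) \left(-1\right)\right)} = \frac{1}{33355162 \cdot 35568} = \frac{1}{33355162} \cdot \frac{1}{35568} = \frac{1}{1186376402016}$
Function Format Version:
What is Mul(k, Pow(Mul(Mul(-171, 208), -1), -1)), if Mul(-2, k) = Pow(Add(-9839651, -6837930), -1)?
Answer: Rational(1, 1186376402016) ≈ 8.4290e-13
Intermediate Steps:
k = Rational(1, 33355162) (k = Mul(Rational(-1, 2), Pow(Add(-9839651, -6837930), -1)) = Mul(Rational(-1, 2), Pow(-16677581, -1)) = Mul(Rational(-1, 2), Rational(-1, 16677581)) = Rational(1, 33355162) ≈ 2.9980e-8)
Mul(k, Pow(Mul(Mul(-171, 208), -1), -1)) = Mul(Rational(1, 33355162), Pow(Mul(Mul(-171, 208), -1), -1)) = Mul(Rational(1, 33355162), Pow(Mul(-35568, -1), -1)) = Mul(Rational(1, 33355162), Pow(35568, -1)) = Mul(Rational(1, 33355162), Rational(1, 35568)) = Rational(1, 1186376402016)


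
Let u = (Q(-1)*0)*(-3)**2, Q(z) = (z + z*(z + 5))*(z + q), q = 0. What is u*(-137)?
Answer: 0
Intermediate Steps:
Q(z) = z*(z + z*(5 + z)) (Q(z) = (z + z*(z + 5))*(z + 0) = (z + z*(5 + z))*z = z*(z + z*(5 + z)))
u = 0 (u = (((-1)**2*(6 - 1))*0)*(-3)**2 = ((1*5)*0)*9 = (5*0)*9 = 0*9 = 0)
u*(-137) = 0*(-137) = 0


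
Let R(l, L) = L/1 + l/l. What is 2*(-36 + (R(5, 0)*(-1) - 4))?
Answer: -82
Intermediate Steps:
R(l, L) = 1 + L (R(l, L) = L*1 + 1 = L + 1 = 1 + L)
2*(-36 + (R(5, 0)*(-1) - 4)) = 2*(-36 + ((1 + 0)*(-1) - 4)) = 2*(-36 + (1*(-1) - 4)) = 2*(-36 + (-1 - 4)) = 2*(-36 - 5) = 2*(-41) = -82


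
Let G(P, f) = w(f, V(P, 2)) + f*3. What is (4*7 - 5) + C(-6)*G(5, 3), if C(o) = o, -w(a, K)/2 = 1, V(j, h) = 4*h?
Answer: -19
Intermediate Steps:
w(a, K) = -2 (w(a, K) = -2*1 = -2)
G(P, f) = -2 + 3*f (G(P, f) = -2 + f*3 = -2 + 3*f)
(4*7 - 5) + C(-6)*G(5, 3) = (4*7 - 5) - 6*(-2 + 3*3) = (28 - 5) - 6*(-2 + 9) = 23 - 6*7 = 23 - 42 = -19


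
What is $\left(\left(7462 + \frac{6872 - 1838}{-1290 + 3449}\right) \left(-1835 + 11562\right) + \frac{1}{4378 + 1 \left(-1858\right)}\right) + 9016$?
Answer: $\frac{395072637696719}{5440680} \approx 7.2615 \cdot 10^{7}$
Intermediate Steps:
$\left(\left(7462 + \frac{6872 - 1838}{-1290 + 3449}\right) \left(-1835 + 11562\right) + \frac{1}{4378 + 1 \left(-1858\right)}\right) + 9016 = \left(\left(7462 + \frac{5034}{2159}\right) 9727 + \frac{1}{4378 - 1858}\right) + 9016 = \left(\left(7462 + 5034 \cdot \frac{1}{2159}\right) 9727 + \frac{1}{2520}\right) + 9016 = \left(\left(7462 + \frac{5034}{2159}\right) 9727 + \frac{1}{2520}\right) + 9016 = \left(\frac{16115492}{2159} \cdot 9727 + \frac{1}{2520}\right) + 9016 = \left(\frac{156755390684}{2159} + \frac{1}{2520}\right) + 9016 = \frac{395023584525839}{5440680} + 9016 = \frac{395072637696719}{5440680}$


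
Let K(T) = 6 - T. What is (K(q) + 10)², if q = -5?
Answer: 441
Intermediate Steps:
(K(q) + 10)² = ((6 - 1*(-5)) + 10)² = ((6 + 5) + 10)² = (11 + 10)² = 21² = 441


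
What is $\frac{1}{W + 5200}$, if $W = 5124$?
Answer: $\frac{1}{10324} \approx 9.6862 \cdot 10^{-5}$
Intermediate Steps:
$\frac{1}{W + 5200} = \frac{1}{5124 + 5200} = \frac{1}{10324}$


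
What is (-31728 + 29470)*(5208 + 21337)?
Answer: -59938610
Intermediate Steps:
(-31728 + 29470)*(5208 + 21337) = -2258*26545 = -59938610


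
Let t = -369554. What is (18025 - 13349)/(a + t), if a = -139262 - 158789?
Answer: -4676/667605 ≈ -0.0070041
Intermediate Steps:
a = -298051
(18025 - 13349)/(a + t) = (18025 - 13349)/(-298051 - 369554) = 4676/(-667605) = 4676*(-1/667605) = -4676/667605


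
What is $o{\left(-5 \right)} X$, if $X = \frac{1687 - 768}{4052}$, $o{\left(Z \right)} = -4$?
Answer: $- \frac{919}{1013} \approx -0.90721$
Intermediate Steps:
$X = \frac{919}{4052}$ ($X = \left(1687 - 768\right) \frac{1}{4052} = 919 \cdot \frac{1}{4052} = \frac{919}{4052} \approx 0.2268$)
$o{\left(-5 \right)} X = \left(-4\right) \frac{919}{4052} = - \frac{919}{1013}$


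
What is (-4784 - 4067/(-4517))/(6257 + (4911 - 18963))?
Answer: 21605261/35210015 ≈ 0.61361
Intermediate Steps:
(-4784 - 4067/(-4517))/(6257 + (4911 - 18963)) = (-4784 - 4067*(-1/4517))/(6257 - 14052) = (-4784 + 4067/4517)/(-7795) = -21605261/4517*(-1/7795) = 21605261/35210015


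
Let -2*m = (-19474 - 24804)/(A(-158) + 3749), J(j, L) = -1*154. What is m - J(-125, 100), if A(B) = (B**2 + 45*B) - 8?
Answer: 3347769/21595 ≈ 155.03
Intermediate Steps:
A(B) = -8 + B**2 + 45*B
J(j, L) = -154
m = 22139/21595 (m = -(-19474 - 24804)/(2*((-8 + (-158)**2 + 45*(-158)) + 3749)) = -(-22139)/((-8 + 24964 - 7110) + 3749) = -(-22139)/(17846 + 3749) = -(-22139)/21595 = -1/2*(-44278/21595) = 22139/21595 ≈ 1.0252)
m - J(-125, 100) = 22139/21595 - 1*(-154) = 22139/21595 + 154 = 3347769/21595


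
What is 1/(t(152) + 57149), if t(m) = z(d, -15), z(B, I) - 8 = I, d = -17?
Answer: 1/57142 ≈ 1.7500e-5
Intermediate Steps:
z(B, I) = 8 + I
t(m) = -7 (t(m) = 8 - 15 = -7)
1/(t(152) + 57149) = 1/(-7 + 57149) = 1/57142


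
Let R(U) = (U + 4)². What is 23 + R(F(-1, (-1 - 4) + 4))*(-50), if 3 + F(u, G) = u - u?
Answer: -27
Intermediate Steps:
F(u, G) = -3 (F(u, G) = -3 + (u - u) = -3 + 0 = -3)
R(U) = (4 + U)²
23 + R(F(-1, (-1 - 4) + 4))*(-50) = 23 + (4 - 3)²*(-50) = 23 + 1²*(-50) = 23 + 1*(-50) = 23 - 50 = -27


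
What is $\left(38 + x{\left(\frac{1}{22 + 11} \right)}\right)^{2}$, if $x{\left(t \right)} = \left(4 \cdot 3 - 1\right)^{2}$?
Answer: $25281$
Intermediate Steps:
$x{\left(t \right)} = 121$ ($x{\left(t \right)} = \left(12 - 1\right)^{2} = 11^{2} = 121$)
$\left(38 + x{\left(\frac{1}{22 + 11} \right)}\right)^{2} = \left(38 + 121\right)^{2} = 159^{2} = 25281$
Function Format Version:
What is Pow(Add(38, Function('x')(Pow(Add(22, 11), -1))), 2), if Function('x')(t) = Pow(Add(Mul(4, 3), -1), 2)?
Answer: 25281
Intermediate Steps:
Function('x')(t) = 121 (Function('x')(t) = Pow(Add(12, -1), 2) = Pow(11, 2) = 121)
Pow(Add(38, Function('x')(Pow(Add(22, 11), -1))), 2) = Pow(Add(38, 121), 2) = Pow(159, 2) = 25281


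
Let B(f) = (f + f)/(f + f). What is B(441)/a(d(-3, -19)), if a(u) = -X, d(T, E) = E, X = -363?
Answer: 1/363 ≈ 0.0027548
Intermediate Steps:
B(f) = 1 (B(f) = (2*f)/((2*f)) = (2*f)*(1/(2*f)) = 1)
a(u) = 363 (a(u) = -1*(-363) = 363)
B(441)/a(d(-3, -19)) = 1/363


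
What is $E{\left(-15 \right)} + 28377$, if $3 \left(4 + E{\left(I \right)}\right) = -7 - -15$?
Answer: $\frac{85127}{3} \approx 28376.0$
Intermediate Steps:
$E{\left(I \right)} = - \frac{4}{3}$ ($E{\left(I \right)} = -4 + \frac{-7 - -15}{3} = -4 + \frac{-7 + 15}{3} = -4 + \frac{1}{3} \cdot 8 = -4 + \frac{8}{3} = - \frac{4}{3}$)
$E{\left(-15 \right)} + 28377 = - \frac{4}{3} + 28377 = \frac{85127}{3}$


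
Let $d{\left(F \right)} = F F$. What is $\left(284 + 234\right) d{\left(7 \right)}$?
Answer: $25382$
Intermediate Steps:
$d{\left(F \right)} = F^{2}$
$\left(284 + 234\right) d{\left(7 \right)} = \left(284 + 234\right) 7^{2} = 518 \cdot 49 = 25382$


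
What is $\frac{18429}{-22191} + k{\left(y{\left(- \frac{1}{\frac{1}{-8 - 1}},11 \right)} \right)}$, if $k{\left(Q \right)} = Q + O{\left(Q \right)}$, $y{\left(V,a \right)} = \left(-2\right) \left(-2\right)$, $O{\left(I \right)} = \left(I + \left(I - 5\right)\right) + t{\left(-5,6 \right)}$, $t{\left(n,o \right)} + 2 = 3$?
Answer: $\frac{53033}{7397} \approx 7.1695$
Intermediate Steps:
$t{\left(n,o \right)} = 1$ ($t{\left(n,o \right)} = -2 + 3 = 1$)
$O{\left(I \right)} = -4 + 2 I$ ($O{\left(I \right)} = \left(I + \left(I - 5\right)\right) + 1 = \left(I + \left(-5 + I\right)\right) + 1 = \left(-5 + 2 I\right) + 1 = -4 + 2 I$)
$y{\left(V,a \right)} = 4$
$k{\left(Q \right)} = -4 + 3 Q$ ($k{\left(Q \right)} = Q + \left(-4 + 2 Q\right) = -4 + 3 Q$)
$\frac{18429}{-22191} + k{\left(y{\left(- \frac{1}{\frac{1}{-8 - 1}},11 \right)} \right)} = \frac{18429}{-22191} + \left(-4 + 3 \cdot 4\right) = 18429 \left(- \frac{1}{22191}\right) + \left(-4 + 12\right) = - \frac{6143}{7397} + 8 = \frac{53033}{7397}$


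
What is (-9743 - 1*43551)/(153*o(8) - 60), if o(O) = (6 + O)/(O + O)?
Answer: -426352/591 ≈ -721.41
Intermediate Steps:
o(O) = (6 + O)/(2*O) (o(O) = (6 + O)/((2*O)) = (6 + O)*(1/(2*O)) = (6 + O)/(2*O))
(-9743 - 1*43551)/(153*o(8) - 60) = (-9743 - 1*43551)/(153*((1/2)*(6 + 8)/8) - 60) = (-9743 - 43551)/(153*((1/2)*(1/8)*14) - 60) = -53294/(153*(7/8) - 60) = -53294/(1071/8 - 60) = -53294/591/8 = -53294*8/591 = -426352/591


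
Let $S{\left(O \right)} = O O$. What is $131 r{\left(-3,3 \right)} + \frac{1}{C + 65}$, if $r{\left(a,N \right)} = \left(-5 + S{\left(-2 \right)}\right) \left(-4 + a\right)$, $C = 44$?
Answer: $\frac{99954}{109} \approx 917.01$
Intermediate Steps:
$S{\left(O \right)} = O^{2}$
$r{\left(a,N \right)} = 4 - a$ ($r{\left(a,N \right)} = \left(-5 + \left(-2\right)^{2}\right) \left(-4 + a\right) = \left(-5 + 4\right) \left(-4 + a\right) = - (-4 + a) = 4 - a$)
$131 r{\left(-3,3 \right)} + \frac{1}{C + 65} = 131 \left(4 - -3\right) + \frac{1}{44 + 65} = 131 \left(4 + 3\right) + \frac{1}{109} = 131 \cdot 7 + \frac{1}{109} = 917 + \frac{1}{109} = \frac{99954}{109}$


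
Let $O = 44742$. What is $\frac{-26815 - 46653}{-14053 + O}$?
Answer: $- \frac{73468}{30689} \approx -2.394$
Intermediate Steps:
$\frac{-26815 - 46653}{-14053 + O} = \frac{-26815 - 46653}{-14053 + 44742} = - \frac{73468}{30689}$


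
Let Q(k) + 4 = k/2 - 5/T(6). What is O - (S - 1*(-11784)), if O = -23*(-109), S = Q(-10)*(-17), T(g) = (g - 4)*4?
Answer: -75525/8 ≈ -9440.6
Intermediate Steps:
T(g) = -16 + 4*g (T(g) = (-4 + g)*4 = -16 + 4*g)
Q(k) = -37/8 + k/2 (Q(k) = -4 + (k/2 - 5/(-16 + 4*6)) = -4 + (k*(½) - 5/(-16 + 24)) = -4 + (k/2 - 5/8) = -4 + (-5/8 + k/2) = -37/8 + k/2)
S = 1309/8 (S = (-37/8 + (½)*(-10))*(-17) = (-37/8 - 5)*(-17) = -77/8*(-17) = 1309/8 ≈ 163.63)
O = 2507
O - (S - 1*(-11784)) = 2507 - (1309/8 - 1*(-11784)) = 2507 - (1309/8 + 11784) = 2507 - 1*95581/8 = 2507 - 95581/8 = -75525/8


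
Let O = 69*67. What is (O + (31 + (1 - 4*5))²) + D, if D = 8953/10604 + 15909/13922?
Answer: 352020125899/73814444 ≈ 4769.0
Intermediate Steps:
D = 146671351/73814444 (D = 8953*(1/10604) + 15909*(1/13922) = 8953/10604 + 15909/13922 = 146671351/73814444 ≈ 1.9870)
O = 4623
(O + (31 + (1 - 4*5))²) + D = (4623 + (31 + (1 - 4*5))²) + 146671351/73814444 = (4623 + (31 + (1 - 20))²) + 146671351/73814444 = (4623 + (31 - 19)²) + 146671351/73814444 = (4623 + 12²) + 146671351/73814444 = (4623 + 144) + 146671351/73814444 = 4767 + 146671351/73814444 = 352020125899/73814444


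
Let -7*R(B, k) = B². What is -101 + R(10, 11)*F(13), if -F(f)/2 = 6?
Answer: 493/7 ≈ 70.429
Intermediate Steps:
R(B, k) = -B²/7
F(f) = -12 (F(f) = -2*6 = -12)
-101 + R(10, 11)*F(13) = -101 - ⅐*10²*(-12) = -101 - ⅐*100*(-12) = -101 - 100/7*(-12) = -101 + 1200/7 = 493/7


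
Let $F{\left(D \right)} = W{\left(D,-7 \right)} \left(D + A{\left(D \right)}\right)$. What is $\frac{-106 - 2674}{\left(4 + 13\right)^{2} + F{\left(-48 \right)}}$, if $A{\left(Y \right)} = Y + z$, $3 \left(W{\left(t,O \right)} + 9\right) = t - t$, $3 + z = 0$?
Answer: $- \frac{139}{59} \approx -2.3559$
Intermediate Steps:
$z = -3$ ($z = -3 + 0 = -3$)
$W{\left(t,O \right)} = -9$ ($W{\left(t,O \right)} = -9 + \frac{t - t}{3} = -9 + \frac{1}{3} \cdot 0 = -9 + 0 = -9$)
$A{\left(Y \right)} = -3 + Y$ ($A{\left(Y \right)} = Y - 3 = -3 + Y$)
$F{\left(D \right)} = 27 - 18 D$ ($F{\left(D \right)} = - 9 \left(D + \left(-3 + D\right)\right) = - 9 \left(-3 + 2 D\right) = 27 - 18 D$)
$\frac{-106 - 2674}{\left(4 + 13\right)^{2} + F{\left(-48 \right)}} = \frac{-106 - 2674}{\left(4 + 13\right)^{2} + \left(27 - -864\right)} = - \frac{2780}{17^{2} + \left(27 + 864\right)} = - \frac{2780}{289 + 891} = - \frac{2780}{1180} = \left(-2780\right) \frac{1}{1180} = - \frac{139}{59}$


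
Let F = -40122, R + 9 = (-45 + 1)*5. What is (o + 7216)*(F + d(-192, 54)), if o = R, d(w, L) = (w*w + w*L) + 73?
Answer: -94694811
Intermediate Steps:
d(w, L) = 73 + w² + L*w (d(w, L) = (w² + L*w) + 73 = 73 + w² + L*w)
R = -229 (R = -9 + (-45 + 1)*5 = -9 - 44*5 = -9 - 220 = -229)
o = -229
(o + 7216)*(F + d(-192, 54)) = (-229 + 7216)*(-40122 + (73 + (-192)² + 54*(-192))) = 6987*(-40122 + (73 + 36864 - 10368)) = 6987*(-40122 + 26569) = 6987*(-13553) = -94694811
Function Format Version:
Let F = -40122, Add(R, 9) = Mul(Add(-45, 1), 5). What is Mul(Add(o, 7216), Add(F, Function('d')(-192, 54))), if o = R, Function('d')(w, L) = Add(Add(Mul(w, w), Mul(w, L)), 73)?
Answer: -94694811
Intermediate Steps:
Function('d')(w, L) = Add(73, Pow(w, 2), Mul(L, w)) (Function('d')(w, L) = Add(Add(Pow(w, 2), Mul(L, w)), 73) = Add(73, Pow(w, 2), Mul(L, w)))
R = -229 (R = Add(-9, Mul(Add(-45, 1), 5)) = Add(-9, Mul(-44, 5)) = Add(-9, -220) = -229)
o = -229
Mul(Add(o, 7216), Add(F, Function('d')(-192, 54))) = Mul(Add(-229, 7216), Add(-40122, Add(73, Pow(-192, 2), Mul(54, -192)))) = Mul(6987, Add(-40122, Add(73, 36864, -10368))) = Mul(6987, Add(-40122, 26569)) = Mul(6987, -13553) = -94694811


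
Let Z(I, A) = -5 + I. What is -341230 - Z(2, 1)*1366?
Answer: -337132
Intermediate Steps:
-341230 - Z(2, 1)*1366 = -341230 - (-5 + 2)*1366 = -341230 - (-3)*1366 = -341230 - 1*(-4098) = -341230 + 4098 = -337132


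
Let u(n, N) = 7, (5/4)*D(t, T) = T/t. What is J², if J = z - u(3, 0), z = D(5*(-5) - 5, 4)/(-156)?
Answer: 419143729/8555625 ≈ 48.990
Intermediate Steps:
D(t, T) = 4*T/(5*t) (D(t, T) = 4*(T/t)/5 = 4*T/(5*t))
z = 2/2925 (z = ((⅘)*4/(5*(-5) - 5))/(-156) = ((⅘)*4/(-25 - 5))*(-1/156) = ((⅘)*4/(-30))*(-1/156) = ((⅘)*4*(-1/30))*(-1/156) = -8/75*(-1/156) = 2/2925 ≈ 0.00068376)
J = -20473/2925 (J = 2/2925 - 1*7 = 2/2925 - 7 = -20473/2925 ≈ -6.9993)
J² = (-20473/2925)² = 419143729/8555625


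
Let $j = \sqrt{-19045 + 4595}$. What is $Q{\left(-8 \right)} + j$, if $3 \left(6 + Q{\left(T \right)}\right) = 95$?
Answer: $\frac{77}{3} + 85 i \sqrt{2} \approx 25.667 + 120.21 i$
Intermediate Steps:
$Q{\left(T \right)} = \frac{77}{3}$ ($Q{\left(T \right)} = -6 + \frac{1}{3} \cdot 95 = -6 + \frac{95}{3} = \frac{77}{3}$)
$j = 85 i \sqrt{2}$ ($j = \sqrt{-14450} = 85 i \sqrt{2} \approx 120.21 i$)
$Q{\left(-8 \right)} + j = \frac{77}{3} + 85 i \sqrt{2}$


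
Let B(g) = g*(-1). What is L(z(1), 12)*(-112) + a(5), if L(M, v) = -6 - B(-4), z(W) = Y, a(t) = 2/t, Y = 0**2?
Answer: 5602/5 ≈ 1120.4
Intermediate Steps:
B(g) = -g
Y = 0
z(W) = 0
L(M, v) = -10 (L(M, v) = -6 - (-1)*(-4) = -6 - 1*4 = -6 - 4 = -10)
L(z(1), 12)*(-112) + a(5) = -10*(-112) + 2/5 = 1120 + 2*(1/5) = 1120 + 2/5 = 5602/5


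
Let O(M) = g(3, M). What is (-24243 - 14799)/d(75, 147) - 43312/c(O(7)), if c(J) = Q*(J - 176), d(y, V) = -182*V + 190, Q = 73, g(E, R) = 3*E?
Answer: 813250495/161920862 ≈ 5.0225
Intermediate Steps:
O(M) = 9 (O(M) = 3*3 = 9)
d(y, V) = 190 - 182*V
c(J) = -12848 + 73*J (c(J) = 73*(J - 176) = 73*(-176 + J) = -12848 + 73*J)
(-24243 - 14799)/d(75, 147) - 43312/c(O(7)) = (-24243 - 14799)/(190 - 182*147) - 43312/(-12848 + 73*9) = -39042/(190 - 26754) - 43312/(-12848 + 657) = -39042/(-26564) - 43312/(-12191) = -39042*(-1/26564) - 43312*(-1/12191) = 19521/13282 + 43312/12191 = 813250495/161920862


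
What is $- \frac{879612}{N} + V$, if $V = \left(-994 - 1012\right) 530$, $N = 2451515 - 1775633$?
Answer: $- \frac{119764184062}{112647} \approx -1.0632 \cdot 10^{6}$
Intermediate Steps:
$N = 675882$
$V = -1063180$ ($V = \left(-2006\right) 530 = -1063180$)
$- \frac{879612}{N} + V = - \frac{879612}{675882} - 1063180 = \left(-879612\right) \frac{1}{675882} - 1063180 = - \frac{146602}{112647} - 1063180 = - \frac{119764184062}{112647}$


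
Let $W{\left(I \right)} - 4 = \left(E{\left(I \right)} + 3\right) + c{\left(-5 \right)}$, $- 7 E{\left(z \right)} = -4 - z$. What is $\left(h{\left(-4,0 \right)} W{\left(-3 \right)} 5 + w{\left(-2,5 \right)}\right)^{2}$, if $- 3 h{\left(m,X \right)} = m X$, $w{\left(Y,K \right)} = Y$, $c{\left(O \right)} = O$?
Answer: $4$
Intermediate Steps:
$E{\left(z \right)} = \frac{4}{7} + \frac{z}{7}$ ($E{\left(z \right)} = - \frac{-4 - z}{7} = \frac{4}{7} + \frac{z}{7}$)
$W{\left(I \right)} = \frac{18}{7} + \frac{I}{7}$ ($W{\left(I \right)} = 4 + \left(\left(\left(\frac{4}{7} + \frac{I}{7}\right) + 3\right) - 5\right) = 4 + \left(\left(\frac{25}{7} + \frac{I}{7}\right) - 5\right) = 4 + \left(- \frac{10}{7} + \frac{I}{7}\right) = \frac{18}{7} + \frac{I}{7}$)
$h{\left(m,X \right)} = - \frac{X m}{3}$ ($h{\left(m,X \right)} = - \frac{m X}{3} = - \frac{X m}{3}$)
$\left(h{\left(-4,0 \right)} W{\left(-3 \right)} 5 + w{\left(-2,5 \right)}\right)^{2} = \left(\left(- \frac{1}{3}\right) 0 \left(-4\right) \left(\frac{18}{7} + \frac{1}{7} \left(-3\right)\right) 5 - 2\right)^{2} = \left(0 \left(\frac{18}{7} - \frac{3}{7}\right) 5 - 2\right)^{2} = \left(0 \cdot \frac{15}{7} \cdot 5 - 2\right)^{2} = \left(0 \cdot 5 - 2\right)^{2} = \left(0 - 2\right)^{2} = \left(-2\right)^{2} = 4$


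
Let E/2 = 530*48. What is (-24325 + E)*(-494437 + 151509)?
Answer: -9106453040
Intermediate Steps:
E = 50880 (E = 2*(530*48) = 2*25440 = 50880)
(-24325 + E)*(-494437 + 151509) = (-24325 + 50880)*(-494437 + 151509) = 26555*(-342928) = -9106453040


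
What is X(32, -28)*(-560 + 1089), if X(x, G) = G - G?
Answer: 0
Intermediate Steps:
X(x, G) = 0
X(32, -28)*(-560 + 1089) = 0*(-560 + 1089) = 0*529 = 0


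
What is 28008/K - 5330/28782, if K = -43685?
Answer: -974641/1179495 ≈ -0.82632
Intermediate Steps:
28008/K - 5330/28782 = 28008/(-43685) - 5330/28782 = 28008*(-1/43685) - 5330*1/28782 = -28008/43685 - 5/27 = -974641/1179495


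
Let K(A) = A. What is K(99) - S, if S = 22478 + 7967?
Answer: -30346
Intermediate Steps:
S = 30445
K(99) - S = 99 - 1*30445 = 99 - 30445 = -30346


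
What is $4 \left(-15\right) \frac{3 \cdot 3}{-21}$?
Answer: $\frac{180}{7} \approx 25.714$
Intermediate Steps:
$4 \left(-15\right) \frac{3 \cdot 3}{-21} = - 60 \cdot 9 \left(- \frac{1}{21}\right) = \left(-60\right) \left(- \frac{3}{7}\right) = \frac{180}{7}$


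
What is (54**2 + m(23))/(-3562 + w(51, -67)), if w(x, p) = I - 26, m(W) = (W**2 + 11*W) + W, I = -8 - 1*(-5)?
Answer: -3721/3591 ≈ -1.0362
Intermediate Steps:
I = -3 (I = -8 + 5 = -3)
m(W) = W**2 + 12*W
w(x, p) = -29 (w(x, p) = -3 - 26 = -29)
(54**2 + m(23))/(-3562 + w(51, -67)) = (54**2 + 23*(12 + 23))/(-3562 - 29) = (2916 + 23*35)/(-3591) = (2916 + 805)*(-1/3591) = 3721*(-1/3591) = -3721/3591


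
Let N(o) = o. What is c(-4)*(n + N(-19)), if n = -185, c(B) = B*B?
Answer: -3264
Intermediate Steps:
c(B) = B²
c(-4)*(n + N(-19)) = (-4)²*(-185 - 19) = 16*(-204) = -3264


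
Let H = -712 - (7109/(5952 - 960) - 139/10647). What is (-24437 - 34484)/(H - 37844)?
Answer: 80298481536/52546656661 ≈ 1.5281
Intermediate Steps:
H = -972247957/1362816 (H = -712 - (7109/4992 - 139*1/10647) = -712 - (7109*(1/4992) - 139/10647) = -712 - (7109/4992 - 139/10647) = -712 - 1*1922965/1362816 = -712 - 1922965/1362816 = -972247957/1362816 ≈ -713.41)
(-24437 - 34484)/(H - 37844) = (-24437 - 34484)/(-972247957/1362816 - 37844) = -58921/(-52546656661/1362816) = -58921*(-1362816/52546656661) = 80298481536/52546656661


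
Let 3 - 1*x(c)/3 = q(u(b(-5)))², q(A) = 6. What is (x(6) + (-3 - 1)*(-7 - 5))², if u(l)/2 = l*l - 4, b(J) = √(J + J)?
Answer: 2601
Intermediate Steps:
b(J) = √2*√J (b(J) = √(2*J) = √2*√J)
u(l) = -8 + 2*l² (u(l) = 2*(l*l - 4) = 2*(l² - 4) = 2*(-4 + l²) = -8 + 2*l²)
x(c) = -99 (x(c) = 9 - 3*6² = 9 - 3*36 = 9 - 108 = -99)
(x(6) + (-3 - 1)*(-7 - 5))² = (-99 + (-3 - 1)*(-7 - 5))² = (-99 - 4*(-12))² = (-99 + 48)² = (-51)² = 2601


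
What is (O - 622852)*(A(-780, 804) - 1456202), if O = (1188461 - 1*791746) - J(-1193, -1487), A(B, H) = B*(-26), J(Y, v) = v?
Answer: 322579877300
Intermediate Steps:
A(B, H) = -26*B
O = 398202 (O = (1188461 - 1*791746) - 1*(-1487) = (1188461 - 791746) + 1487 = 396715 + 1487 = 398202)
(O - 622852)*(A(-780, 804) - 1456202) = (398202 - 622852)*(-26*(-780) - 1456202) = -224650*(20280 - 1456202) = -224650*(-1435922) = 322579877300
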